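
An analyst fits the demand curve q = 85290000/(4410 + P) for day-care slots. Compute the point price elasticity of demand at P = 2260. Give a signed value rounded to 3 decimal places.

-0.339

dq/dP = −85290000/(4410 + P)² = -1.91711. At P = 2260, q = 12787.1.
Ed = (dq/dP)·(P/q) = (-1.91711) × (2260/12787.1) = -0.33883…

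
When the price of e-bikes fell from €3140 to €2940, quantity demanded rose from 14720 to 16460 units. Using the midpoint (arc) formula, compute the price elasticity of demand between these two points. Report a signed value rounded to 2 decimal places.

%ΔQ = (16460 − 14720) / [(14720 + 16460)/2] = 1740/15590 = 0.111610…
%ΔP = (2940 − 3140) / [(3140 + 2940)/2] = -200/3040 = -0.065789…
Arc Ed = %ΔQ / %ΔP = (1740/15590) / (-200/3040) = -1.6964…

-1.70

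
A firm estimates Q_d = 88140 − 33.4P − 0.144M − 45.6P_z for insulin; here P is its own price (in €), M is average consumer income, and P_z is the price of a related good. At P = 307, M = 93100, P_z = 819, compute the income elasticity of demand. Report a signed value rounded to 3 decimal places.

-0.494

At the given values, Q_d = 88140 − 33.4(307) − 0.144(93100) − 45.6(819) = 27133.4.
∂Q_d/∂M = -0.144.
E = (-0.144) × (93100/27133.4) = -0.49409…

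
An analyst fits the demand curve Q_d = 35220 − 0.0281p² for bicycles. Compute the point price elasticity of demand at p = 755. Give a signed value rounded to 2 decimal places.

-1.67

dQ_d/dp = −2·0.0281·p = -42.431. At p = 755, Q_d = 19202.2975.
Ed = (dQ_d/dp)·(p/Q_d) = (-42.431) × (755/19202.2975) = -1.6683…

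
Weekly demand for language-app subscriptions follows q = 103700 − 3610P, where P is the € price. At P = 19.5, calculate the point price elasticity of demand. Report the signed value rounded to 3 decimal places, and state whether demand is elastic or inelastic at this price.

dq/dP = −3610. At P = 19.5, q = 103700 − 3610(19.5) = 33305.
Ed = (dq/dP)·(P/q) = −3610 × (19.5/33305) = -2.11364…
|Ed| = 2.114 > 1, so demand is elastic.

-2.114; elastic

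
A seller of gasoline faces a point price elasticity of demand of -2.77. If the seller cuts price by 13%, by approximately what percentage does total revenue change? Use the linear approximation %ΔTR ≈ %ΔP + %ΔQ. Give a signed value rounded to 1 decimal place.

%ΔQ ≈ Ed × %ΔP = (-2.77) × (-13%) = +36.0100%
%ΔTR ≈ %ΔP + %ΔQ = (-13%) + (+36.0100%) = +23.0100%

+23.0%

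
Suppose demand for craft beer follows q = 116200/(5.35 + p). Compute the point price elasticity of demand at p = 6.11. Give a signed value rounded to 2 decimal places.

-0.53

dq/dp = −116200/(5.35 + p)² = -884.783. At p = 6.11, q = 10139.6.
Ed = (dq/dp)·(p/q) = (-884.783) × (6.11/10139.6) = -0.5331…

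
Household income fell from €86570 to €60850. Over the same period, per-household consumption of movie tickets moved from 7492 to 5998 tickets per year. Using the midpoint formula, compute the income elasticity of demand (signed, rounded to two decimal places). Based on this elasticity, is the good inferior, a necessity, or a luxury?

0.63; necessity

%ΔQ = (5998 − 7492)/[( 7492 + 5998)/2] = -1494/6745 = -0.221497…
%ΔIncome = (60850 − 86570)/[( 86570 + 60850)/2] = -25720/73710 = -0.348935…
E_income = (-1494/6745) / (-25720/73710) = 0.6347…
0 < E_income < 1 ⇒ normal good, necessity.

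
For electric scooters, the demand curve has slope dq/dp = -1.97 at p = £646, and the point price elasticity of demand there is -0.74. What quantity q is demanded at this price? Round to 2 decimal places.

Ed = (dq/dp)·(p/q) ⇒ q = (dq/dp)·p/Ed = (-1.97)·646/(-0.74) = 1719.7567…

1719.76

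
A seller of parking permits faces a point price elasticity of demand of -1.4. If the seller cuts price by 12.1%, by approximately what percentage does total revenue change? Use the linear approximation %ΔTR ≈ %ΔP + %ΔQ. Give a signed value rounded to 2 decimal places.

%ΔQ ≈ Ed × %ΔP = (-1.4) × (-12.1%) = +16.9400%
%ΔTR ≈ %ΔP + %ΔQ = (-12.1%) + (+16.9400%) = +4.8400%

+4.84%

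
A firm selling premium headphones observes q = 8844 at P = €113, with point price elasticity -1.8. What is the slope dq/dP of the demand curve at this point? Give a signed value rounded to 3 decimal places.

Ed = (dq/dP)·(P/q) ⇒ dq/dP = Ed·q/P = (-1.8)·8844/113 = -140.87787…

-140.878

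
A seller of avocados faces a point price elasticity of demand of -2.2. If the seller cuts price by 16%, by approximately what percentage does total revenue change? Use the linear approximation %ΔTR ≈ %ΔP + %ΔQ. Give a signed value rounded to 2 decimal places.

%ΔQ ≈ Ed × %ΔP = (-2.2) × (-16%) = +35.2000%
%ΔTR ≈ %ΔP + %ΔQ = (-16%) + (+35.2000%) = +19.2000%

+19.20%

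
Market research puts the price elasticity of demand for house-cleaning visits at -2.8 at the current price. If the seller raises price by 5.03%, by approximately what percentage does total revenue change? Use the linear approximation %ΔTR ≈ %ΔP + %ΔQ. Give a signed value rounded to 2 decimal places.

%ΔQ ≈ Ed × %ΔP = (-2.8) × (+5.03%) = -14.0840%
%ΔTR ≈ %ΔP + %ΔQ = (+5.03%) + (-14.0840%) = -9.0540%

-9.05%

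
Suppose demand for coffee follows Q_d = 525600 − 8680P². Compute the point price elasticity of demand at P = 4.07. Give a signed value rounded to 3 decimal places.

dQ_d/dP = −2·8680·P = -70655.2. At P = 4.07, Q_d = 381816.668.
Ed = (dQ_d/dP)·(P/Q_d) = (-70655.2) × (4.07/381816.668) = -0.75315…

-0.753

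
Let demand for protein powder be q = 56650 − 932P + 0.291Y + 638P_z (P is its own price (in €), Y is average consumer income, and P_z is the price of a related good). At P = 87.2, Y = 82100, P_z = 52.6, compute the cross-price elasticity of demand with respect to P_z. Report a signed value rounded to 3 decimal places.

At the given values, q = 56650 − 932(87.2) + 0.291(82100) + 638(52.6) = 32829.5.
∂q/∂P_z = 638.
E = (638) × (52.6/32829.5) = 1.02221…

1.022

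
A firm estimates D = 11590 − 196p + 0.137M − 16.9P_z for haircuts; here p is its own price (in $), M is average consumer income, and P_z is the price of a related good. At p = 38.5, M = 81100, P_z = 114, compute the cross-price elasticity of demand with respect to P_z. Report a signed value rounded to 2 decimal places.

At the given values, D = 11590 − 196(38.5) + 0.137(81100) − 16.9(114) = 13228.1.
∂D/∂P_z = -16.9.
E = (-16.9) × (114/13228.1) = -0.1456…

-0.15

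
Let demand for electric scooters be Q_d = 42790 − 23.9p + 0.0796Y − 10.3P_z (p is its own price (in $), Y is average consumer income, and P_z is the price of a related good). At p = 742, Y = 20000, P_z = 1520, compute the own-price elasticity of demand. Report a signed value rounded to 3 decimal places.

At the given values, Q_d = 42790 − 23.9(742) + 0.0796(20000) − 10.3(1520) = 10992.2.
∂Q_d/∂p = −23.9.
E = (-23.9) × (742/10992.2) = -1.61330…

-1.613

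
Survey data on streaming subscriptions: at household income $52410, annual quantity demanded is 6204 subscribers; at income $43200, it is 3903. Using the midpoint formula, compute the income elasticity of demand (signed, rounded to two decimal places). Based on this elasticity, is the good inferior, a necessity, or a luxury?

%ΔQ = (3903 − 6204)/[( 6204 + 3903)/2] = -2301/5053.5 = -0.455327…
%ΔIncome = (43200 − 52410)/[( 52410 + 43200)/2] = -9210/47805 = -0.192657…
E_income = (-2301/5053.5) / (-9210/47805) = 2.3634…
E_income > 1 ⇒ normal good, luxury.

2.36; luxury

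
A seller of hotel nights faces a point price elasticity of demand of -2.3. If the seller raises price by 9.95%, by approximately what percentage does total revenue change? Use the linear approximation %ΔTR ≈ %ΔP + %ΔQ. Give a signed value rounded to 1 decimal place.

%ΔQ ≈ Ed × %ΔP = (-2.3) × (+9.95%) = -22.8850%
%ΔTR ≈ %ΔP + %ΔQ = (+9.95%) + (-22.8850%) = -12.9350%

-12.9%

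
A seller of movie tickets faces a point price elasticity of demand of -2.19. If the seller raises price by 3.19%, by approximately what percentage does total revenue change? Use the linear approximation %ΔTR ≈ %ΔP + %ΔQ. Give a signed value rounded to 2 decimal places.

%ΔQ ≈ Ed × %ΔP = (-2.19) × (+3.19%) = -6.9861%
%ΔTR ≈ %ΔP + %ΔQ = (+3.19%) + (-6.9861%) = -3.7961%

-3.80%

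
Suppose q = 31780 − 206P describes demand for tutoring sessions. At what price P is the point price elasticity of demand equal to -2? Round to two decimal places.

102.85

Ed = −206P/(31780 − 206P). Set this equal to -2:
206P = 2·(31780 − 206P) ⇒ 206P(1 + 2) = 2·31780
P = 2·31780 / (206·3) = 102.8478…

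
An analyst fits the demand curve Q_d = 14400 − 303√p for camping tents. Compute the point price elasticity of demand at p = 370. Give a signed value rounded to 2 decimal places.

-0.34

dQ_d/dp = −303/(2√p) = -7.87611. At p = 370, Q_d = 8571.68.
Ed = (dQ_d/dp)·(p/Q_d) = (-7.87611) × (370/8571.68) = -0.3399…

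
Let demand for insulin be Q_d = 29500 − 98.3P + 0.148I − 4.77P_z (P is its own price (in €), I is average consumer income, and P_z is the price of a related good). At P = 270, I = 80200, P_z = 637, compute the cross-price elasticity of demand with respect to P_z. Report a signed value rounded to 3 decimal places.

At the given values, Q_d = 29500 − 98.3(270) + 0.148(80200) − 4.77(637) = 11790.11.
∂Q_d/∂P_z = -4.77.
E = (-4.77) × (637/11790.11) = -0.25771…

-0.258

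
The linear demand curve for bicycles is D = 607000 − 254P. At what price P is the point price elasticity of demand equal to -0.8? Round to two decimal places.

1062.12

Ed = −254P/(607000 − 254P). Set this equal to -0.8:
254P = 0.8·(607000 − 254P) ⇒ 254P(1 + 0.8) = 0.8·607000
P = 0.8·607000 / (254·1.8) = 1062.1172…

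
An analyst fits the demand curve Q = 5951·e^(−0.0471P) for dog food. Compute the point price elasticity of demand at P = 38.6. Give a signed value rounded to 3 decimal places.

-1.818

dQ/dP = −0.0471·Q = -45.5027. At P = 38.6, Q = 966.088.
Ed = (dQ/dP)·(P/Q) = (-45.5027) × (38.6/966.088) = -1.81806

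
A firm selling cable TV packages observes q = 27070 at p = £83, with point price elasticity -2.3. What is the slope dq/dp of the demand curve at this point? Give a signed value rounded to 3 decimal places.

-750.133

Ed = (dq/dp)·(p/q) ⇒ dq/dp = Ed·q/p = (-2.3)·27070/83 = -750.13253…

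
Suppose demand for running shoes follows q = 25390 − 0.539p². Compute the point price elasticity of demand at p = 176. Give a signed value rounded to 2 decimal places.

-3.84

dq/dp = −2·0.539·p = -189.728. At p = 176, q = 8693.936.
Ed = (dq/dp)·(p/q) = (-189.728) × (176/8693.936) = -3.8408…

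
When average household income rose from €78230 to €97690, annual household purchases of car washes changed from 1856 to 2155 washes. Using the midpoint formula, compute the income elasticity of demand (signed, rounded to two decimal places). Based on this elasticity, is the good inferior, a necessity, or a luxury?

%ΔQ = (2155 − 1856)/[( 1856 + 2155)/2] = 299/2005.5 = 0.149090…
%ΔIncome = (97690 − 78230)/[( 78230 + 97690)/2] = 19460/87960 = 0.221236…
E_income = (299/2005.5) / (19460/87960) = 0.6738…
0 < E_income < 1 ⇒ normal good, necessity.

0.67; necessity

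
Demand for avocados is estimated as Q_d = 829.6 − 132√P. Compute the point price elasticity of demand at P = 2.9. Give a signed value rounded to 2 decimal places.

dQ_d/dP = −132/(2√P) = -38.7565. At P = 2.9, Q_d = 604.812.
Ed = (dQ_d/dP)·(P/Q_d) = (-38.7565) × (2.9/604.812) = -0.1858…

-0.19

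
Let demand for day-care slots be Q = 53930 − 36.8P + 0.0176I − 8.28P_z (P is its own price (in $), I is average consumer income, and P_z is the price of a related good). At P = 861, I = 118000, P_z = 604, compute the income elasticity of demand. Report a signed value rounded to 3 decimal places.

0.107

At the given values, Q = 53930 − 36.8(861) + 0.0176(118000) − 8.28(604) = 19320.88.
∂Q/∂I = 0.0176.
E = (0.0176) × (118000/19320.88) = 0.10748…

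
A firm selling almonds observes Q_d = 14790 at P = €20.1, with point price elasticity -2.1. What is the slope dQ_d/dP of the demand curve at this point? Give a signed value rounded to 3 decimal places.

Ed = (dQ_d/dP)·(P/Q_d) ⇒ dQ_d/dP = Ed·Q_d/P = (-2.1)·14790/20.1 = -1545.22388…

-1545.224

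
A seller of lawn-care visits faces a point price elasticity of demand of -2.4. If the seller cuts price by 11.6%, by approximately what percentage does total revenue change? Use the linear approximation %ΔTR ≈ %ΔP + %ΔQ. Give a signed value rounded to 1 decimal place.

+16.2%

%ΔQ ≈ Ed × %ΔP = (-2.4) × (-11.6%) = +27.8400%
%ΔTR ≈ %ΔP + %ΔQ = (-11.6%) + (+27.8400%) = +16.2400%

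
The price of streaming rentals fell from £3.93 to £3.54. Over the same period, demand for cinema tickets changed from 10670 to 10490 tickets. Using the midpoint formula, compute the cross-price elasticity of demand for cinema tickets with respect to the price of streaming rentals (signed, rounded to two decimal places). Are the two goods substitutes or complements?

%ΔQ_{cinema tickets} = (10490 − 10670)/avg = -180/10580 = -0.017013…
%ΔP_{streaming rentals} = (3.54 − 3.93)/avg = -0.39/3.735 = -0.104417…
E_cross = (-180/10580) / (-0.39/3.735) = 0.1629…
E_cross > 0 ⇒ the goods are substitutes.

0.16; substitutes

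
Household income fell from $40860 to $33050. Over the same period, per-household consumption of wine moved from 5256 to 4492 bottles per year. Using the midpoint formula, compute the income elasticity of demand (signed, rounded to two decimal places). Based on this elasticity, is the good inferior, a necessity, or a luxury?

%ΔQ = (4492 − 5256)/[( 5256 + 4492)/2] = -764/4874 = -0.156750…
%ΔIncome = (33050 − 40860)/[( 40860 + 33050)/2] = -7810/36955 = -0.211338…
E_income = (-764/4874) / (-7810/36955) = 0.7417…
0 < E_income < 1 ⇒ normal good, necessity.

0.74; necessity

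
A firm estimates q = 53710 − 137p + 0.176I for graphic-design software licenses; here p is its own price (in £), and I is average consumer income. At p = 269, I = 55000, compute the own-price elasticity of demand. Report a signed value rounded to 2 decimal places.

-1.39

At the given values, q = 53710 − 137(269) + 0.176(55000) = 26537.
∂q/∂p = −137.
E = (-137) × (269/26537) = -1.3887…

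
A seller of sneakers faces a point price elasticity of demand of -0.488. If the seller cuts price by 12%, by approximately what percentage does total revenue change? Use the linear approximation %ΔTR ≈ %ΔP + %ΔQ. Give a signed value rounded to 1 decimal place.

%ΔQ ≈ Ed × %ΔP = (-0.488) × (-12%) = +5.8560%
%ΔTR ≈ %ΔP + %ΔQ = (-12%) + (+5.8560%) = -6.1440%

-6.1%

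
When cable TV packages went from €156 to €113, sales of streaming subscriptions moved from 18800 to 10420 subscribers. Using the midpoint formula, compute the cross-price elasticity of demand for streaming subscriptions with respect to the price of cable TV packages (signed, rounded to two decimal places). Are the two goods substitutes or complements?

%ΔQ_{streaming subscriptions} = (10420 − 18800)/avg = -8380/14610 = -0.573579…
%ΔP_{cable TV packages} = (113 − 156)/avg = -43/134.5 = -0.319702…
E_cross = (-8380/14610) / (-43/134.5) = 1.7941…
E_cross > 0 ⇒ the goods are substitutes.

1.79; substitutes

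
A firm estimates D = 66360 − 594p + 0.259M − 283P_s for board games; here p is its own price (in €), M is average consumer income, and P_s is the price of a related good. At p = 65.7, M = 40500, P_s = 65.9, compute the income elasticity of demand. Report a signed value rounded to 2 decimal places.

0.55

At the given values, D = 66360 − 594(65.7) + 0.259(40500) − 283(65.9) = 19174.
∂D/∂M = 0.259.
E = (0.259) × (40500/19174) = 0.5470…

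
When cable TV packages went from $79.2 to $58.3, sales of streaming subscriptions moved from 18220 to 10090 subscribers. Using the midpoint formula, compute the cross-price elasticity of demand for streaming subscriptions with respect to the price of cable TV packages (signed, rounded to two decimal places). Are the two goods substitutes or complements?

1.89; substitutes

%ΔQ_{streaming subscriptions} = (10090 − 18220)/avg = -8130/14155 = -0.574355…
%ΔP_{cable TV packages} = (58.3 − 79.2)/avg = -20.9/68.75 = -0.304
E_cross = (-8130/14155) / (-20.9/68.75) = 1.8893…
E_cross > 0 ⇒ the goods are substitutes.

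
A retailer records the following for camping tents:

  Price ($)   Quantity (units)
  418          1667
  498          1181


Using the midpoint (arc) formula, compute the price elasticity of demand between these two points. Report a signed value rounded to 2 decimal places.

-1.95

%ΔQ = (1181 − 1667) / [(1667 + 1181)/2] = -486/1424 = -0.341292…
%ΔP = (498 − 418) / [(418 + 498)/2] = 80/458 = 0.174672…
Arc Ed = %ΔQ / %ΔP = (-486/1424) / (80/458) = -1.9538…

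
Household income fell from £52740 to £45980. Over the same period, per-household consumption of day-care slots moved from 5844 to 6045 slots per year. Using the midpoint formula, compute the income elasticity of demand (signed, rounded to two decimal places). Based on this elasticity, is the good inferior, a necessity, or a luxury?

%ΔQ = (6045 − 5844)/[( 5844 + 6045)/2] = 201/5944.5 = 0.033812…
%ΔIncome = (45980 − 52740)/[( 52740 + 45980)/2] = -6760/49360 = -0.136952…
E_income = (201/5944.5) / (-6760/49360) = -0.2468…
E_income < 0 ⇒ inferior good.

-0.25; inferior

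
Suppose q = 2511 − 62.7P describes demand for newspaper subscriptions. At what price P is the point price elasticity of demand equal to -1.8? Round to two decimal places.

Ed = −62.7P/(2511 − 62.7P). Set this equal to -1.8:
62.7P = 1.8·(2511 − 62.7P) ⇒ 62.7P(1 + 1.8) = 1.8·2511
P = 1.8·2511 / (62.7·2.8) = 25.7450…

25.75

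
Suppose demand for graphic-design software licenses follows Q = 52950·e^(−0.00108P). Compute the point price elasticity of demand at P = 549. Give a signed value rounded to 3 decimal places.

dQ/dP = −0.00108·Q = -31.6073. At P = 549, Q = 29266.
Ed = (dQ/dP)·(P/Q) = (-31.6073) × (549/29266) = -0.59292

-0.593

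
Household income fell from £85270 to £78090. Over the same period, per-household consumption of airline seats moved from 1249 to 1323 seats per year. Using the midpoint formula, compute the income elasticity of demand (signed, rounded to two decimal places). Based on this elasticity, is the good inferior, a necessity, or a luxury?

-0.65; inferior

%ΔQ = (1323 − 1249)/[( 1249 + 1323)/2] = 74/1286 = 0.057542…
%ΔIncome = (78090 − 85270)/[( 85270 + 78090)/2] = -7180/81680 = -0.087904…
E_income = (74/1286) / (-7180/81680) = -0.6546…
E_income < 0 ⇒ inferior good.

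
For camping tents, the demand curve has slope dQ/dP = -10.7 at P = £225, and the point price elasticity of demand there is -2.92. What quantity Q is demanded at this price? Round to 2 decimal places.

Ed = (dQ/dP)·(P/Q) ⇒ Q = (dQ/dP)·P/Ed = (-10.7)·225/(-2.92) = 824.4863…

824.49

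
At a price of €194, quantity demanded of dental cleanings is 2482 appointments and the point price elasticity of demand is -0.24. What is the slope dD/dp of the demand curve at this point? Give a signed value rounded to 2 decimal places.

-3.07

Ed = (dD/dp)·(p/D) ⇒ dD/dp = Ed·D/p = (-0.24)·2482/194 = -3.0705…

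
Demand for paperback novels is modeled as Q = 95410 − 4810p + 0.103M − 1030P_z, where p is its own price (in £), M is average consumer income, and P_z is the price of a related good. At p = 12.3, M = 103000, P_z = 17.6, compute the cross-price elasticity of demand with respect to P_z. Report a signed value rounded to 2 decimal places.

At the given values, Q = 95410 − 4810(12.3) + 0.103(103000) − 1030(17.6) = 28728.
∂Q/∂P_z = -1030.
E = (-1030) × (17.6/28728) = -0.6310…

-0.63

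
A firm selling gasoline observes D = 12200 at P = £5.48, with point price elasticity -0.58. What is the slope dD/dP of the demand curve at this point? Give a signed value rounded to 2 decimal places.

Ed = (dD/dP)·(P/D) ⇒ dD/dP = Ed·D/P = (-0.58)·12200/5.48 = -1291.2408…

-1291.24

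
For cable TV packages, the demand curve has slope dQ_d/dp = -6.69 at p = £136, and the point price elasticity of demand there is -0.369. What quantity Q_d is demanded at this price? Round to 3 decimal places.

Ed = (dQ_d/dp)·(p/Q_d) ⇒ Q_d = (dQ_d/dp)·p/Ed = (-6.69)·136/(-0.369) = 2465.69105…

2465.691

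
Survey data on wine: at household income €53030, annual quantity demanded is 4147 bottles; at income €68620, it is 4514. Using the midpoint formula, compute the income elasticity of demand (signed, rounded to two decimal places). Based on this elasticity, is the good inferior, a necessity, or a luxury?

%ΔQ = (4514 − 4147)/[( 4147 + 4514)/2] = 367/4330.5 = 0.084747…
%ΔIncome = (68620 − 53030)/[( 53030 + 68620)/2] = 15590/60825 = 0.256309…
E_income = (367/4330.5) / (15590/60825) = 0.3306…
0 < E_income < 1 ⇒ normal good, necessity.

0.33; necessity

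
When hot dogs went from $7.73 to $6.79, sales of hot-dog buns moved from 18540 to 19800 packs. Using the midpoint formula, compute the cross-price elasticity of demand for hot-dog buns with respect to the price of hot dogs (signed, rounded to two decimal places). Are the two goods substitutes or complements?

%ΔQ_{hot-dog buns} = (19800 − 18540)/avg = 1260/19170 = 0.065727…
%ΔP_{hot dogs} = (6.79 − 7.73)/avg = -0.94/7.26 = -0.129476…
E_cross = (1260/19170) / (-0.94/7.26) = -0.5076…
E_cross < 0 ⇒ the goods are complements.

-0.51; complements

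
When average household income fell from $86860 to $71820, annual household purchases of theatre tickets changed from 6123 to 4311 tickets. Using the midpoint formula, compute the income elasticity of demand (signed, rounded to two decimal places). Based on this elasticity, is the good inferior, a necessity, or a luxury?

%ΔQ = (4311 − 6123)/[( 6123 + 4311)/2] = -1812/5217 = -0.347326…
%ΔIncome = (71820 − 86860)/[( 86860 + 71820)/2] = -15040/79340 = -0.189563…
E_income = (-1812/5217) / (-15040/79340) = 1.8322…
E_income > 1 ⇒ normal good, luxury.

1.83; luxury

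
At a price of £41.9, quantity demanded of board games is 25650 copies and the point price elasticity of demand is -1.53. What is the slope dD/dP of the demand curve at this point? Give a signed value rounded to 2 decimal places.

Ed = (dD/dP)·(P/D) ⇒ dD/dP = Ed·D/P = (-1.53)·25650/41.9 = -936.6229…

-936.62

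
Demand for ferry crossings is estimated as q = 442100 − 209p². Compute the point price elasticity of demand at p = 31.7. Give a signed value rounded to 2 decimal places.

dq/dp = −2·209·p = -13250.6. At p = 31.7, q = 232077.99.
Ed = (dq/dp)·(p/q) = (-13250.6) × (31.7/232077.99) = -1.8099…

-1.81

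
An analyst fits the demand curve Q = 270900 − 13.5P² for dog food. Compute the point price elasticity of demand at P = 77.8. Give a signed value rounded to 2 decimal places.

dQ/dP = −2·13.5·P = -2100.6. At P = 77.8, Q = 189186.66.
Ed = (dQ/dP)·(P/Q) = (-2100.6) × (77.8/189186.66) = -0.8638…

-0.86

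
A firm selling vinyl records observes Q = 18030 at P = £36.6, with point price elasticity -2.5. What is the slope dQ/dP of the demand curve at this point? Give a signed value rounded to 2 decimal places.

-1231.56

Ed = (dQ/dP)·(P/Q) ⇒ dQ/dP = Ed·Q/P = (-2.5)·18030/36.6 = -1231.5573…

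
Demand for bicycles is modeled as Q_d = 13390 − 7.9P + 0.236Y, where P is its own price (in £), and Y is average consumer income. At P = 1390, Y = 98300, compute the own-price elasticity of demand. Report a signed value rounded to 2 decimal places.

At the given values, Q_d = 13390 − 7.9(1390) + 0.236(98300) = 25607.8.
∂Q_d/∂P = −7.9.
E = (-7.9) × (1390/25607.8) = -0.4288…

-0.43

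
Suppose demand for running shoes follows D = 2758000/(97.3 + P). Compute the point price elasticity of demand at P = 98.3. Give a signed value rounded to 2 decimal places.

dD/dP = −2758000/(97.3 + P)² = -72.0869. At P = 98.3, D = 14100.2.
Ed = (dD/dP)·(P/D) = (-72.0869) × (98.3/14100.2) = -0.5025…

-0.50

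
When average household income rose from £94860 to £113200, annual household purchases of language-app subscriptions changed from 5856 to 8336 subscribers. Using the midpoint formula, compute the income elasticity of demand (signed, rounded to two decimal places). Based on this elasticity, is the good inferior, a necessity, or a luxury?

%ΔQ = (8336 − 5856)/[( 5856 + 8336)/2] = 2480/7096 = 0.349492…
%ΔIncome = (113200 − 94860)/[( 94860 + 113200)/2] = 18340/104030 = 0.176295…
E_income = (2480/7096) / (18340/104030) = 1.9824…
E_income > 1 ⇒ normal good, luxury.

1.98; luxury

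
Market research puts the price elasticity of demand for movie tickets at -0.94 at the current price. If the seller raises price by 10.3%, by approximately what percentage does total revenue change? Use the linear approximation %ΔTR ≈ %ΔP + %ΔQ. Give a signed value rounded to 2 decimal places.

%ΔQ ≈ Ed × %ΔP = (-0.94) × (+10.3%) = -9.6820%
%ΔTR ≈ %ΔP + %ΔQ = (+10.3%) + (-9.6820%) = +0.6180%

+0.62%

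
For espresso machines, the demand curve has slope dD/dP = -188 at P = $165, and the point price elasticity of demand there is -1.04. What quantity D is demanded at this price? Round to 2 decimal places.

29826.92

Ed = (dD/dP)·(P/D) ⇒ D = (dD/dP)·P/Ed = (-188)·165/(-1.04) = 29826.9230…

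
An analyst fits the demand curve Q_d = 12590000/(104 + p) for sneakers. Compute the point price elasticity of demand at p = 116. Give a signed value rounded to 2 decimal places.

dQ_d/dp = −12590000/(104 + p)² = -260.124. At p = 116, Q_d = 57227.3.
Ed = (dQ_d/dp)·(p/Q_d) = (-260.124) × (116/57227.3) = -0.5272…

-0.53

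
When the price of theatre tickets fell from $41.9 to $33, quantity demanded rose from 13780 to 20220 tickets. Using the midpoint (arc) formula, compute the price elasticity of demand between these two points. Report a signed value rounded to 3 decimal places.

%ΔQ = (20220 − 13780) / [(13780 + 20220)/2] = 6440/17000 = 0.378823…
%ΔP = (33 − 41.9) / [(41.9 + 33)/2] = -8.9/37.45 = -0.237650…
Arc Ed = %ΔQ / %ΔP = (6440/17000) / (-8.9/37.45) = -1.59403…

-1.594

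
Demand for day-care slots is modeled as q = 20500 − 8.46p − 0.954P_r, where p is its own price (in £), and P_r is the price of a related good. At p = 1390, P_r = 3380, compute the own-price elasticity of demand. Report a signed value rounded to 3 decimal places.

-2.132

At the given values, q = 20500 − 8.46(1390) − 0.954(3380) = 5516.08.
∂q/∂p = −8.46.
E = (-8.46) × (1390/5516.08) = -2.13184…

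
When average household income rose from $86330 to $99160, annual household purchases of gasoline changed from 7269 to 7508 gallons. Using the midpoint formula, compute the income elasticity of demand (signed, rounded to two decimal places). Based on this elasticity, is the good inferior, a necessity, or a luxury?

0.23; necessity

%ΔQ = (7508 − 7269)/[( 7269 + 7508)/2] = 239/7388.5 = 0.032347…
%ΔIncome = (99160 − 86330)/[( 86330 + 99160)/2] = 12830/92745 = 0.138336…
E_income = (239/7388.5) / (12830/92745) = 0.2338…
0 < E_income < 1 ⇒ normal good, necessity.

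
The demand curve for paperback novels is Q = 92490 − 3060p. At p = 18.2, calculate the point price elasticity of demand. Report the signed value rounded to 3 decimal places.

dQ/dp = −3060. At p = 18.2, Q = 92490 − 3060(18.2) = 36798.
Ed = (dQ/dp)·(p/Q) = −3060 × (18.2/36798) = -1.51345…

-1.513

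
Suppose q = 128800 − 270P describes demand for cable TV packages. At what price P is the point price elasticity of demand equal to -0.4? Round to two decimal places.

136.30

Ed = −270P/(128800 − 270P). Set this equal to -0.4:
270P = 0.4·(128800 − 270P) ⇒ 270P(1 + 0.4) = 0.4·128800
P = 0.4·128800 / (270·1.4) = 136.2962…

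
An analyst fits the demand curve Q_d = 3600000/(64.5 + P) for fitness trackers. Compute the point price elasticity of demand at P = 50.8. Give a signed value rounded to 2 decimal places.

-0.44

dQ_d/dP = −3600000/(64.5 + P)² = -270.797. At P = 50.8, Q_d = 31222.9.
Ed = (dQ_d/dP)·(P/Q_d) = (-270.797) × (50.8/31222.9) = -0.4405…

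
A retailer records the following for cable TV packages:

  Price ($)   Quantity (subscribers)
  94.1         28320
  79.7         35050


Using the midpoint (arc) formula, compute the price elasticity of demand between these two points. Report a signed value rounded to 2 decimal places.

%ΔQ = (35050 − 28320) / [(28320 + 35050)/2] = 6730/31685 = 0.212403…
%ΔP = (79.7 − 94.1) / [(94.1 + 79.7)/2] = -14.4/86.9 = -0.165707…
Arc Ed = %ΔQ / %ΔP = (6730/31685) / (-14.4/86.9) = -1.2817…

-1.28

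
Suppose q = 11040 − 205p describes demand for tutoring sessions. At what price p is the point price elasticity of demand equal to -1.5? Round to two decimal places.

32.31

Ed = −205p/(11040 − 205p). Set this equal to -1.5:
205p = 1.5·(11040 − 205p) ⇒ 205p(1 + 1.5) = 1.5·11040
p = 1.5·11040 / (205·2.5) = 32.3121…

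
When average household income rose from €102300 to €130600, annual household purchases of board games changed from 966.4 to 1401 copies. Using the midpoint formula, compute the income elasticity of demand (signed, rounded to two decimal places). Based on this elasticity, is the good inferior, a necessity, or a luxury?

%ΔQ = (1401 − 966.4)/[( 966.4 + 1401)/2] = 434.6/1183.7 = 0.367153…
%ΔIncome = (130600 − 102300)/[( 102300 + 130600)/2] = 28300/116450 = 0.243022…
E_income = (434.6/1183.7) / (28300/116450) = 1.5107…
E_income > 1 ⇒ normal good, luxury.

1.51; luxury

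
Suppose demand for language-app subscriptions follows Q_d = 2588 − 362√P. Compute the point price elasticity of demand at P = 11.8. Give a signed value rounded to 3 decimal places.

dQ_d/dP = −362/(2√P) = -52.6911. At P = 11.8, Q_d = 1344.49.
Ed = (dQ_d/dP)·(P/Q_d) = (-52.6911) × (11.8/1344.49) = -0.46244…

-0.462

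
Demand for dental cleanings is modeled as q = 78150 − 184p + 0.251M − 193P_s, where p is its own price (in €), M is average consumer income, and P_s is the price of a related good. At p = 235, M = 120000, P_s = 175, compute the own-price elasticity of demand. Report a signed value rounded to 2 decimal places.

-1.38

At the given values, q = 78150 − 184(235) + 0.251(120000) − 193(175) = 31255.
∂q/∂p = −184.
E = (-184) × (235/31255) = -1.3834…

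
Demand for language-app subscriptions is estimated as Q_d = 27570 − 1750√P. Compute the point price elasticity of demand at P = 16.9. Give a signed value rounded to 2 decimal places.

-0.18

dQ_d/dP = −1750/(2√P) = -212.846. At P = 16.9, Q_d = 20375.8.
Ed = (dQ_d/dP)·(P/Q_d) = (-212.846) × (16.9/20375.8) = -0.1765…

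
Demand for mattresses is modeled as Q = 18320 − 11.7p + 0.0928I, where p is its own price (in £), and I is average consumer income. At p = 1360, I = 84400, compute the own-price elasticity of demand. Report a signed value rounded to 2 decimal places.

-1.55

At the given values, Q = 18320 − 11.7(1360) + 0.0928(84400) = 10240.32.
∂Q/∂p = −11.7.
E = (-11.7) × (1360/10240.32) = -1.5538…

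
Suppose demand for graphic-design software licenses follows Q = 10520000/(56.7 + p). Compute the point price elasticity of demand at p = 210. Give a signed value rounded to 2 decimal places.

dQ/dp = −10520000/(56.7 + p)² = -147.901. At p = 210, Q = 39445.1.
Ed = (dQ/dp)·(p/Q) = (-147.901) × (210/39445.1) = -0.7874…

-0.79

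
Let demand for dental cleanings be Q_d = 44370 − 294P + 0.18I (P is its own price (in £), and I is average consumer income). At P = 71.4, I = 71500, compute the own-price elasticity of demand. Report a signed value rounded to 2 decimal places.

-0.58

At the given values, Q_d = 44370 − 294(71.4) + 0.18(71500) = 36248.4.
∂Q_d/∂P = −294.
E = (-294) × (71.4/36248.4) = -0.5791…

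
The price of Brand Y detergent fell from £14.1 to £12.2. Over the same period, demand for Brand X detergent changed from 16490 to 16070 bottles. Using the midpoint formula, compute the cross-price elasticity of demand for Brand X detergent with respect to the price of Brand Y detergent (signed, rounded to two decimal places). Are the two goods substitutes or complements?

%ΔQ_{Brand X detergent} = (16070 − 16490)/avg = -420/16280 = -0.025798…
%ΔP_{Brand Y detergent} = (12.2 − 14.1)/avg = -1.9/13.15 = -0.144486…
E_cross = (-420/16280) / (-1.9/13.15) = 0.1785…
E_cross > 0 ⇒ the goods are substitutes.

0.18; substitutes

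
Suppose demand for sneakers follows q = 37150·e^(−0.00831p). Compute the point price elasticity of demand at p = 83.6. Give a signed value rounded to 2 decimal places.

dq/dp = −0.00831·q = -154.116. At p = 83.6, q = 18545.9.
Ed = (dq/dp)·(p/q) = (-154.116) × (83.6/18545.9) = -0.6947…

-0.69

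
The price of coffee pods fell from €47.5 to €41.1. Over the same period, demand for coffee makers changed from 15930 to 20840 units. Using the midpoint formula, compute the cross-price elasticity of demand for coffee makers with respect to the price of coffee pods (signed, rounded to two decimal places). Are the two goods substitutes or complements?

%ΔQ_{coffee makers} = (20840 − 15930)/avg = 4910/18385 = 0.267065…
%ΔP_{coffee pods} = (41.1 − 47.5)/avg = -6.4/44.3 = -0.144469…
E_cross = (4910/18385) / (-6.4/44.3) = -1.8485…
E_cross < 0 ⇒ the goods are complements.

-1.85; complements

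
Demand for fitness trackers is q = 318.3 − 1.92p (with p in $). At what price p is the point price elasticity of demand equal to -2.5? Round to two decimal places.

118.42

Ed = −1.92p/(318.3 − 1.92p). Set this equal to -2.5:
1.92p = 2.5·(318.3 − 1.92p) ⇒ 1.92p(1 + 2.5) = 2.5·318.3
p = 2.5·318.3 / (1.92·3.5) = 118.4151…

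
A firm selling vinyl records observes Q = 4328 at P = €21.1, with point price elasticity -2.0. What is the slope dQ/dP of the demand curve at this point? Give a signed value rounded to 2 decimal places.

Ed = (dQ/dP)·(P/Q) ⇒ dQ/dP = Ed·Q/P = (-2.0)·4328/21.1 = -410.2369…

-410.24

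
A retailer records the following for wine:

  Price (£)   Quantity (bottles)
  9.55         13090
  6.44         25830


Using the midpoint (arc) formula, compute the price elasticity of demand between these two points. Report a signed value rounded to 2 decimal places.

%ΔQ = (25830 − 13090) / [(13090 + 25830)/2] = 12740/19460 = 0.654676…
%ΔP = (6.44 − 9.55) / [(9.55 + 6.44)/2] = -3.11/7.995 = -0.388993…
Arc Ed = %ΔQ / %ΔP = (12740/19460) / (-3.11/7.995) = -1.6830…

-1.68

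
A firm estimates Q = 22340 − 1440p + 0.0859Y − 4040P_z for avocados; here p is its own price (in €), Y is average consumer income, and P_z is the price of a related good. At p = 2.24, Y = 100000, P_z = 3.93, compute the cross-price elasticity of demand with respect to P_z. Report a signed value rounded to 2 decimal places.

-1.34

At the given values, Q = 22340 − 1440(2.24) + 0.0859(100000) − 4040(3.93) = 11827.2.
∂Q/∂P_z = -4040.
E = (-4040) × (3.93/11827.2) = -1.3424…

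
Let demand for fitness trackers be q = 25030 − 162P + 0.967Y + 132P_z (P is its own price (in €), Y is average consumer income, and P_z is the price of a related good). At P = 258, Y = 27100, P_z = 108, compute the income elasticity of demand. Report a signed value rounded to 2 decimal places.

1.11

At the given values, q = 25030 − 162(258) + 0.967(27100) + 132(108) = 23695.7.
∂q/∂Y = 0.967.
E = (0.967) × (27100/23695.7) = 1.1059…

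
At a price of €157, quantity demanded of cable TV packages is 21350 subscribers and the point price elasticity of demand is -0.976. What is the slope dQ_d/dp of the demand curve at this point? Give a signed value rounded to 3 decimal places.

-132.724

Ed = (dQ_d/dp)·(p/Q_d) ⇒ dQ_d/dp = Ed·Q_d/p = (-0.976)·21350/157 = -132.72356…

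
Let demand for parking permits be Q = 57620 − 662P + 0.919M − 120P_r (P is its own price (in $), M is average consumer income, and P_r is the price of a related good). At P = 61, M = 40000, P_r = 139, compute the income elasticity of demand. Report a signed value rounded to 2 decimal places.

0.99

At the given values, Q = 57620 − 662(61) + 0.919(40000) − 120(139) = 37318.
∂Q/∂M = 0.919.
E = (0.919) × (40000/37318) = 0.9850…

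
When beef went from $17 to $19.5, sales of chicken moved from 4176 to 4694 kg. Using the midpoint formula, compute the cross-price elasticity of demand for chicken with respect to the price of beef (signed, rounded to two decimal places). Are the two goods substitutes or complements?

0.85; substitutes

%ΔQ_{chicken} = (4694 − 4176)/avg = 518/4435 = 0.116798…
%ΔP_{beef} = (19.5 − 17)/avg = 2.5/18.25 = 0.136986…
E_cross = (518/4435) / (2.5/18.25) = 0.8526…
E_cross > 0 ⇒ the goods are substitutes.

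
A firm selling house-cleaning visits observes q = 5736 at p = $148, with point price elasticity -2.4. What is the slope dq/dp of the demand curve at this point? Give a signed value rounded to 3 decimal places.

Ed = (dq/dp)·(p/q) ⇒ dq/dp = Ed·q/p = (-2.4)·5736/148 = -93.01621…

-93.016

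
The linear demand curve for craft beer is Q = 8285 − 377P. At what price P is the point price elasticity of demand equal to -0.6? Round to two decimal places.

Ed = −377P/(8285 − 377P). Set this equal to -0.6:
377P = 0.6·(8285 − 377P) ⇒ 377P(1 + 0.6) = 0.6·8285
P = 0.6·8285 / (377·1.6) = 8.2410…

8.24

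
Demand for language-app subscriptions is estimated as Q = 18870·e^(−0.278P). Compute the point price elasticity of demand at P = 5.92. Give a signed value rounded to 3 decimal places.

-1.646

dQ/dP = −0.278·Q = -1011.75. At P = 5.92, Q = 3639.38.
Ed = (dQ/dP)·(P/Q) = (-1011.75) × (5.92/3639.38) = -1.64576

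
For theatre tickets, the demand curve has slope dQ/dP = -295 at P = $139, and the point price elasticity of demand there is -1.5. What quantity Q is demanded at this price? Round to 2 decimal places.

27336.67

Ed = (dQ/dP)·(P/Q) ⇒ Q = (dQ/dP)·P/Ed = (-295)·139/(-1.5) = 27336.6666…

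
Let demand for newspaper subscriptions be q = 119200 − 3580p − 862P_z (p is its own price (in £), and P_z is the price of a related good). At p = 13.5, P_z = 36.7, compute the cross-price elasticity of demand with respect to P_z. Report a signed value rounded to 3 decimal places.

At the given values, q = 119200 − 3580(13.5) − 862(36.7) = 39234.6.
∂q/∂P_z = -862.
E = (-862) × (36.7/39234.6) = -0.80631…

-0.806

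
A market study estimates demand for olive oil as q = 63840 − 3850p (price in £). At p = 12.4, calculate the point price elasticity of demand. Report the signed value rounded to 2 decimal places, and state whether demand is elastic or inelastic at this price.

-2.97; elastic

dq/dp = −3850. At p = 12.4, q = 63840 − 3850(12.4) = 16100.
Ed = (dq/dp)·(p/q) = −3850 × (12.4/16100) = -2.9652…
|Ed| = 2.97 > 1, so demand is elastic.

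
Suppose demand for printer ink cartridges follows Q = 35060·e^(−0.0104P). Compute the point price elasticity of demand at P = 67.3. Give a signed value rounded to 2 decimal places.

dQ/dP = −0.0104·Q = -181.081. At P = 67.3, Q = 17411.7.
Ed = (dQ/dP)·(P/Q) = (-181.081) × (67.3/17411.7) = -0.6999…

-0.70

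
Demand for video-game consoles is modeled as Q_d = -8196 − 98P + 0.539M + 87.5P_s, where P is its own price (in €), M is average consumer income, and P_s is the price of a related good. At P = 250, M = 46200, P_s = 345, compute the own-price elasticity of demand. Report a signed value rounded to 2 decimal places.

At the given values, Q_d = -8196 − 98(250) + 0.539(46200) + 87.5(345) = 22393.3.
∂Q_d/∂P = −98.
E = (-98) × (250/22393.3) = -1.0940…

-1.09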